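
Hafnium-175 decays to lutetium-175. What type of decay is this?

ΔA = 175 − 175 = 0; ΔZ = 71 − 72 = -1.
A is unchanged and Z drops by 1 — a proton has become a neutron (β⁺ emission or electron capture).

beta-plus decay or electron capture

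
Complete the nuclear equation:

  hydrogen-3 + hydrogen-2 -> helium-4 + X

neutron

Conserve mass number: 3 + 2 = 4 + A, so A = 1.
Conserve atomic number: 1 + 1 = 2 + Z, so Z = 0.
A = 1 and Z = 0 is neutron — a neutron.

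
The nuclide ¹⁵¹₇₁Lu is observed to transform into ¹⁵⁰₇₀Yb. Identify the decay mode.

ΔA = 150 − 151 = -1; ΔZ = 70 − 71 = -1.
A drops by 1 and Z drops by 1 — a proton was emitted.

proton emission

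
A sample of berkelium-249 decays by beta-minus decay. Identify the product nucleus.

Beta-minus decay: mass number changes by +0, atomic number by +1.
A: 249 = 249; Z: 97 + 1 = 98.
Z = 98 is californium, so the daughter is californium-249.

Cf-249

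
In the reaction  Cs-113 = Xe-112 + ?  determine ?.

Conserve mass number: 113 = 112 + A, so A = 1.
Conserve atomic number: 55 = 54 + Z, so Z = 1.
A = 1 and Z = 1 is H-1 — a proton.

proton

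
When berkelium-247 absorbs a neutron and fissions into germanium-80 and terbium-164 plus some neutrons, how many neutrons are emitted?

4

Conserve mass number: 248 = 80 + 164 + k, so k = 248 − 244 = 4.
Check atomic number: 97 = 32 + 65 + 0 = 97. ✓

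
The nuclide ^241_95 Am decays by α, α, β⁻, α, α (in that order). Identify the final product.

Ra-225

Start: (A, Z) = (241, 95).
After α: (237, 93).
After α: (233, 91).
After β⁻: (233, 92).
After α: (229, 90).
After α: (225, 88).
Z = 88 is radium.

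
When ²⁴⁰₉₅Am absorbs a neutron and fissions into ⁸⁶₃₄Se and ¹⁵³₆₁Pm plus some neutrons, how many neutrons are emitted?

2

Conserve mass number: 241 = 86 + 153 + k, so k = 241 − 239 = 2.
Check atomic number: 95 = 34 + 61 + 0 = 95. ✓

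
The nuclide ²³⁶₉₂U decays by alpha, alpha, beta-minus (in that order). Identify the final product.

Ac-228

Start: (A, Z) = (236, 92).
After α: (232, 90).
After α: (228, 88).
After β⁻: (228, 89).
Z = 89 is actinium.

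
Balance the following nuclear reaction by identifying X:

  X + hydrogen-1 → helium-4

Conserve mass number: A + 1 = 4, so A = 3.
Conserve atomic number: Z + 1 = 2, so Z = 1.
A = 3 and Z = 1 is hydrogen-3 — a triton.

triton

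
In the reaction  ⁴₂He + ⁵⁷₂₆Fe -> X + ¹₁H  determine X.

Co-60

Conserve mass number: 4 + 57 = A + 1, so A = 60.
Conserve atomic number: 2 + 26 = Z + 1, so Z = 27.
Z = 27 is cobalt, so the species is ⁶⁰₂₇Co.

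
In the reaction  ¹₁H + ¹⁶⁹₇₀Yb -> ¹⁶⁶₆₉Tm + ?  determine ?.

alpha particle

Conserve mass number: 1 + 169 = 166 + A, so A = 4.
Conserve atomic number: 1 + 70 = 69 + Z, so Z = 2.
A = 4 and Z = 2 is ⁴₂He — an alpha particle.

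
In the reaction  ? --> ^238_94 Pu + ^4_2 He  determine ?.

Cm-242

Conserve mass number: A = 238 + 4, so A = 242.
Conserve atomic number: Z = 94 + 2, so Z = 96.
Z = 96 is curium, so the species is ^242_96 Cm.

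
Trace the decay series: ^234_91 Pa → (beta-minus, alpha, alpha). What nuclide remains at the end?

Ra-226

Start: (A, Z) = (234, 91).
After β⁻: (234, 92).
After α: (230, 90).
After α: (226, 88).
Z = 88 is radium.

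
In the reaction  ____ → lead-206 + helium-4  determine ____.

Po-210

Conserve mass number: A = 206 + 4, so A = 210.
Conserve atomic number: Z = 82 + 2, so Z = 84.
Z = 84 is polonium, so the species is polonium-210.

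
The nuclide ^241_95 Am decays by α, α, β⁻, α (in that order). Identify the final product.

Start: (A, Z) = (241, 95).
After α: (237, 93).
After α: (233, 91).
After β⁻: (233, 92).
After α: (229, 90).
Z = 90 is thorium.

Th-229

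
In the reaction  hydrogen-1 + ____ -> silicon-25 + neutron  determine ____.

Conserve mass number: 1 + A = 25 + 1, so A = 25.
Conserve atomic number: 1 + Z = 14 + 0, so Z = 13.
Z = 13 is aluminium, so the species is aluminium-25.

Al-25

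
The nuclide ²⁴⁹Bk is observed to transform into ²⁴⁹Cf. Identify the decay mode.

beta-minus decay

ΔA = 249 − 249 = 0; ΔZ = 98 − 97 = +1.
A is unchanged and Z rises by 1 — a neutron has become a proton (β⁻ decay).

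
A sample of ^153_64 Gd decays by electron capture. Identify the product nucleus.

Eu-153

Electron capture: mass number changes by +0, atomic number by -1.
A: 153 = 153; Z: 64 − 1 = 63.
Z = 63 is europium, so the daughter is ^153_63 Eu.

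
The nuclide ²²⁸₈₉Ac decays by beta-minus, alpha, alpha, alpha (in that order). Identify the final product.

Start: (A, Z) = (228, 89).
After β⁻: (228, 90).
After α: (224, 88).
After α: (220, 86).
After α: (216, 84).
Z = 84 is polonium.

Po-216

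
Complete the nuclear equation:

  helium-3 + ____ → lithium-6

Conserve mass number: 3 + A = 6, so A = 3.
Conserve atomic number: 2 + Z = 3, so Z = 1.
A = 3 and Z = 1 is hydrogen-3 — a triton.

triton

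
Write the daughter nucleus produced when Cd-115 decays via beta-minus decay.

In-115

Beta-minus decay: mass number changes by +0, atomic number by +1.
A: 115 = 115; Z: 48 + 1 = 49.
Z = 49 is indium, so the daughter is In-115.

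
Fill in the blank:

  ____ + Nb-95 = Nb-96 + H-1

Conserve mass number: A + 95 = 96 + 1, so A = 2.
Conserve atomic number: Z + 41 = 41 + 1, so Z = 1.
A = 2 and Z = 1 is H-2 — a deuteron.

deuteron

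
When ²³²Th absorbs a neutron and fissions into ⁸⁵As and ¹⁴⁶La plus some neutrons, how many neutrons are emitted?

2

Conserve mass number: 233 = 85 + 146 + k, so k = 233 − 231 = 2.
Check atomic number: 90 = 33 + 57 + 0 = 90. ✓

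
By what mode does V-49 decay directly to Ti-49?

beta-plus decay or electron capture

ΔA = 49 − 49 = 0; ΔZ = 22 − 23 = -1.
A is unchanged and Z drops by 1 — a proton has become a neutron (β⁺ emission or electron capture).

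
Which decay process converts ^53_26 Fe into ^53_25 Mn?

beta-plus decay or electron capture

ΔA = 53 − 53 = 0; ΔZ = 25 − 26 = -1.
A is unchanged and Z drops by 1 — a proton has become a neutron (β⁺ emission or electron capture).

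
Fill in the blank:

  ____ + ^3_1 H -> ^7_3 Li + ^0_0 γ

Conserve mass number: A + 3 = 7 + 0, so A = 4.
Conserve atomic number: Z + 1 = 3 + 0, so Z = 2.
A = 4 and Z = 2 is ^4_2 He — an alpha particle.

alpha particle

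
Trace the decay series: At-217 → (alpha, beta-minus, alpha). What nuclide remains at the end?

Pb-209

Start: (A, Z) = (217, 85).
After α: (213, 83).
After β⁻: (213, 84).
After α: (209, 82).
Z = 82 is lead.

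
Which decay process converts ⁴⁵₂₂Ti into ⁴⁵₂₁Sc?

beta-plus decay or electron capture

ΔA = 45 − 45 = 0; ΔZ = 21 − 22 = -1.
A is unchanged and Z drops by 1 — a proton has become a neutron (β⁺ emission or electron capture).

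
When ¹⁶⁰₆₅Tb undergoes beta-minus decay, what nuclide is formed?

Dy-160

Beta-minus decay: mass number changes by +0, atomic number by +1.
A: 160 = 160; Z: 65 + 1 = 66.
Z = 66 is dysprosium, so the daughter is ¹⁶⁰₆₆Dy.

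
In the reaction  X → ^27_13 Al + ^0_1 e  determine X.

Si-27

Conserve mass number: A = 27 + 0, so A = 27.
Conserve atomic number: Z = 13 + 1, so Z = 14.
Z = 14 is silicon, so the species is ^27_14 Si.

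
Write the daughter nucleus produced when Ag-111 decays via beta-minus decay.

Beta-minus decay: mass number changes by +0, atomic number by +1.
A: 111 = 111; Z: 47 + 1 = 48.
Z = 48 is cadmium, so the daughter is Cd-111.

Cd-111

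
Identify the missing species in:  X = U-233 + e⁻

Conserve mass number: A = 233 + 0, so A = 233.
Conserve atomic number: Z = 92 − 1, so Z = 91.
Z = 91 is protactinium, so the species is Pa-233.

Pa-233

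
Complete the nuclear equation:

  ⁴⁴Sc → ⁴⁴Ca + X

positron

Conserve mass number: 44 = 44 + A, so A = 0.
Conserve atomic number: 21 = 20 + Z, so Z = 1.
A = 0 and Z = 1 is e⁺ — a positron.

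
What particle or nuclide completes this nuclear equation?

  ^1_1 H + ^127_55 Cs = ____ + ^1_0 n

Ba-127

Conserve mass number: 1 + 127 = A + 1, so A = 127.
Conserve atomic number: 1 + 55 = Z + 0, so Z = 56.
Z = 56 is barium, so the species is ^127_56 Ba.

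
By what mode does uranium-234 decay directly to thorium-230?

alpha decay

ΔA = 230 − 234 = -4; ΔZ = 90 − 92 = -2.
A drops by 4 and Z drops by 2 — the signature of alpha emission.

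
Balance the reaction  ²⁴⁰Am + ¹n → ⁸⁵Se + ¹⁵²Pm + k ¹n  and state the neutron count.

4

Conserve mass number: 241 = 85 + 152 + k, so k = 241 − 237 = 4.
Check atomic number: 95 = 34 + 61 + 0 = 95. ✓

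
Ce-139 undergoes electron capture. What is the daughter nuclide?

La-139

Electron capture: mass number changes by +0, atomic number by -1.
A: 139 = 139; Z: 58 − 1 = 57.
Z = 57 is lanthanum, so the daughter is La-139.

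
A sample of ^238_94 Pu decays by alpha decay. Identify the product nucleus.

Alpha decay: mass number changes by -4, atomic number by -2.
A: 238 − 4 = 234; Z: 94 − 2 = 92.
Z = 92 is uranium, so the daughter is ^234_92 U.

U-234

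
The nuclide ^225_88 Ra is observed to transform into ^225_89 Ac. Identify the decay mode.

ΔA = 225 − 225 = 0; ΔZ = 89 − 88 = +1.
A is unchanged and Z rises by 1 — a neutron has become a proton (β⁻ decay).

beta-minus decay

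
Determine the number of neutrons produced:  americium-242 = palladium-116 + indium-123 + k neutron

Conserve mass number: 242 = 116 + 123 + k, so k = 242 − 239 = 3.
Check atomic number: 95 = 46 + 49 + 0 = 95. ✓

3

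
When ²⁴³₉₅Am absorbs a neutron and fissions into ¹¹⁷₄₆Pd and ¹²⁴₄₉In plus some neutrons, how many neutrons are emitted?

3

Conserve mass number: 244 = 117 + 124 + k, so k = 244 − 241 = 3.
Check atomic number: 95 = 46 + 49 + 0 = 95. ✓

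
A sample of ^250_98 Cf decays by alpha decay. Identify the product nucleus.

Alpha decay: mass number changes by -4, atomic number by -2.
A: 250 − 4 = 246; Z: 98 − 2 = 96.
Z = 96 is curium, so the daughter is ^246_96 Cm.

Cm-246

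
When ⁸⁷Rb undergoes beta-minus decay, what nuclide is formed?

Sr-87

Beta-minus decay: mass number changes by +0, atomic number by +1.
A: 87 = 87; Z: 37 + 1 = 38.
Z = 38 is strontium, so the daughter is ⁸⁷Sr.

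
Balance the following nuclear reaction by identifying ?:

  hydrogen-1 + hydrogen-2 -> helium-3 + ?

gamma ray

Conserve mass number: 1 + 2 = 3 + A, so A = 0.
Conserve atomic number: 1 + 1 = 2 + Z, so Z = 0.
A = 0 and Z = 0 is γ — a gamma ray.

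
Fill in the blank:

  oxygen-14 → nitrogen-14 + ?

Conserve mass number: 14 = 14 + A, so A = 0.
Conserve atomic number: 8 = 7 + Z, so Z = 1.
A = 0 and Z = 1 is e⁺ — a positron.

positron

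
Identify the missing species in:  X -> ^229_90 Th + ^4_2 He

U-233

Conserve mass number: A = 229 + 4, so A = 233.
Conserve atomic number: Z = 90 + 2, so Z = 92.
Z = 92 is uranium, so the species is ^233_92 U.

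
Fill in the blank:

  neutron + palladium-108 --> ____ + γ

Pd-109

Conserve mass number: 1 + 108 = A + 0, so A = 109.
Conserve atomic number: 0 + 46 = Z + 0, so Z = 46.
Z = 46 is palladium, so the species is palladium-109.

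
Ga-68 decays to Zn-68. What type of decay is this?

beta-plus decay or electron capture

ΔA = 68 − 68 = 0; ΔZ = 30 − 31 = -1.
A is unchanged and Z drops by 1 — a proton has become a neutron (β⁺ emission or electron capture).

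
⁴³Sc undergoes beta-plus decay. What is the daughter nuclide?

Beta-plus decay: mass number changes by +0, atomic number by -1.
A: 43 = 43; Z: 21 − 1 = 20.
Z = 20 is calcium, so the daughter is ⁴³Ca.

Ca-43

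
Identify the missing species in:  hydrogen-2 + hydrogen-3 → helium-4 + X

Conserve mass number: 2 + 3 = 4 + A, so A = 1.
Conserve atomic number: 1 + 1 = 2 + Z, so Z = 0.
A = 1 and Z = 0 is neutron — a neutron.

neutron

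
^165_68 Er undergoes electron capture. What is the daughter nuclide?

Ho-165

Electron capture: mass number changes by +0, atomic number by -1.
A: 165 = 165; Z: 68 − 1 = 67.
Z = 67 is holmium, so the daughter is ^165_67 Ho.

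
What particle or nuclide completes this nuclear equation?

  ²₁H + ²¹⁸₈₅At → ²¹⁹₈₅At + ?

proton

Conserve mass number: 2 + 218 = 219 + A, so A = 1.
Conserve atomic number: 1 + 85 = 85 + Z, so Z = 1.
A = 1 and Z = 1 is ¹₁H — a proton.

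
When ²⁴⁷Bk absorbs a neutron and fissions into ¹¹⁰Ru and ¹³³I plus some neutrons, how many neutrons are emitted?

Conserve mass number: 248 = 110 + 133 + k, so k = 248 − 243 = 5.
Check atomic number: 97 = 44 + 53 + 0 = 97. ✓

5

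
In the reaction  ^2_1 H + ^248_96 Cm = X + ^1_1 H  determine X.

Conserve mass number: 2 + 248 = A + 1, so A = 249.
Conserve atomic number: 1 + 96 = Z + 1, so Z = 96.
Z = 96 is curium, so the species is ^249_96 Cm.

Cm-249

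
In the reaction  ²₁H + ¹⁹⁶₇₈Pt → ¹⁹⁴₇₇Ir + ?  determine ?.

Conserve mass number: 2 + 196 = 194 + A, so A = 4.
Conserve atomic number: 1 + 78 = 77 + Z, so Z = 2.
A = 4 and Z = 2 is ⁴₂He — an alpha particle.

alpha particle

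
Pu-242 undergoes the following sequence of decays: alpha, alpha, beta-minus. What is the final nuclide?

Pa-234

Start: (A, Z) = (242, 94).
After α: (238, 92).
After α: (234, 90).
After β⁻: (234, 91).
Z = 91 is protactinium.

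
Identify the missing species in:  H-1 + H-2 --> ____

He-3

Conserve mass number: 1 + 2 = A, so A = 3.
Conserve atomic number: 1 + 1 = Z, so Z = 2.
Z = 2 is helium, so the species is He-3.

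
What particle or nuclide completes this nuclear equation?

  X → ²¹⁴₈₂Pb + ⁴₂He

Po-218

Conserve mass number: A = 214 + 4, so A = 218.
Conserve atomic number: Z = 82 + 2, so Z = 84.
Z = 84 is polonium, so the species is ²¹⁸₈₄Po.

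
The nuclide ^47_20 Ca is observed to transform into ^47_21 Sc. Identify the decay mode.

beta-minus decay

ΔA = 47 − 47 = 0; ΔZ = 21 − 20 = +1.
A is unchanged and Z rises by 1 — a neutron has become a proton (β⁻ decay).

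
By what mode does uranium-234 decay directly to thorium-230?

alpha decay

ΔA = 230 − 234 = -4; ΔZ = 90 − 92 = -2.
A drops by 4 and Z drops by 2 — the signature of alpha emission.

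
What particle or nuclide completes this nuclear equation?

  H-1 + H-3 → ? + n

Conserve mass number: 1 + 3 = A + 1, so A = 3.
Conserve atomic number: 1 + 1 = Z + 0, so Z = 2.
Z = 2 is helium, so the species is He-3.

He-3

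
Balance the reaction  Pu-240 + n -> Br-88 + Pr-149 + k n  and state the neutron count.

Conserve mass number: 241 = 88 + 149 + k, so k = 241 − 237 = 4.
Check atomic number: 94 = 35 + 59 + 0 = 94. ✓

4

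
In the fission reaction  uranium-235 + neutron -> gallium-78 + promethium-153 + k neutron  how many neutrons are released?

5

Conserve mass number: 236 = 78 + 153 + k, so k = 236 − 231 = 5.
Check atomic number: 92 = 31 + 61 + 0 = 92. ✓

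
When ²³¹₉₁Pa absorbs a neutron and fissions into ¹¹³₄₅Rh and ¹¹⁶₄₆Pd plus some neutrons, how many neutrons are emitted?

Conserve mass number: 232 = 113 + 116 + k, so k = 232 − 229 = 3.
Check atomic number: 91 = 45 + 46 + 0 = 91. ✓

3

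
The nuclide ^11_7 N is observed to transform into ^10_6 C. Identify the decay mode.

proton emission

ΔA = 10 − 11 = -1; ΔZ = 6 − 7 = -1.
A drops by 1 and Z drops by 1 — a proton was emitted.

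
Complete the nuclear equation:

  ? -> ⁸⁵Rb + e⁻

Conserve mass number: A = 85 + 0, so A = 85.
Conserve atomic number: Z = 37 − 1, so Z = 36.
Z = 36 is krypton, so the species is ⁸⁵Kr.

Kr-85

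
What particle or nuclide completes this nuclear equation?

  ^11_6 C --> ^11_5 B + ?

positron

Conserve mass number: 11 = 11 + A, so A = 0.
Conserve atomic number: 6 = 5 + Z, so Z = 1.
A = 0 and Z = 1 is ^0_1 e — a positron.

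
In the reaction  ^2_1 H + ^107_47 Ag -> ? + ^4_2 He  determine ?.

Conserve mass number: 2 + 107 = A + 4, so A = 105.
Conserve atomic number: 1 + 47 = Z + 2, so Z = 46.
Z = 46 is palladium, so the species is ^105_46 Pd.

Pd-105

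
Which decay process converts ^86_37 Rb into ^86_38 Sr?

beta-minus decay

ΔA = 86 − 86 = 0; ΔZ = 38 − 37 = +1.
A is unchanged and Z rises by 1 — a neutron has become a proton (β⁻ decay).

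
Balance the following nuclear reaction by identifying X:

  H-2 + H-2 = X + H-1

H-3

Conserve mass number: 2 + 2 = A + 1, so A = 3.
Conserve atomic number: 1 + 1 = Z + 1, so Z = 1.
A = 3 and Z = 1 is H-3 — a triton.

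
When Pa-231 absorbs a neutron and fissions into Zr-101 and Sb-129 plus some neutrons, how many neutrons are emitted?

Conserve mass number: 232 = 101 + 129 + k, so k = 232 − 230 = 2.
Check atomic number: 91 = 40 + 51 + 0 = 91. ✓

2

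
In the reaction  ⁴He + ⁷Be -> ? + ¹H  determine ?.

B-10

Conserve mass number: 4 + 7 = A + 1, so A = 10.
Conserve atomic number: 2 + 4 = Z + 1, so Z = 5.
Z = 5 is boron, so the species is ¹⁰B.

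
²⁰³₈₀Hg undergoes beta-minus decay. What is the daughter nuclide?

Tl-203

Beta-minus decay: mass number changes by +0, atomic number by +1.
A: 203 = 203; Z: 80 + 1 = 81.
Z = 81 is thallium, so the daughter is ²⁰³₈₁Tl.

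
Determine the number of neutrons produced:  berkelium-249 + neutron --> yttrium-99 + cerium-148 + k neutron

Conserve mass number: 250 = 99 + 148 + k, so k = 250 − 247 = 3.
Check atomic number: 97 = 39 + 58 + 0 = 97. ✓

3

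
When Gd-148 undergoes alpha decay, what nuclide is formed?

Sm-144

Alpha decay: mass number changes by -4, atomic number by -2.
A: 148 − 4 = 144; Z: 64 − 2 = 62.
Z = 62 is samarium, so the daughter is Sm-144.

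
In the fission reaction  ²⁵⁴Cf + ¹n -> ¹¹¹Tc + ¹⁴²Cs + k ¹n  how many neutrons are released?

Conserve mass number: 255 = 111 + 142 + k, so k = 255 − 253 = 2.
Check atomic number: 98 = 43 + 55 + 0 = 98. ✓

2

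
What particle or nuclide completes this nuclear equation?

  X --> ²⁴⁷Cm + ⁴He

Conserve mass number: A = 247 + 4, so A = 251.
Conserve atomic number: Z = 96 + 2, so Z = 98.
Z = 98 is californium, so the species is ²⁵¹Cf.

Cf-251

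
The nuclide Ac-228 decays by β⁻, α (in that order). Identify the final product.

Ra-224

Start: (A, Z) = (228, 89).
After β⁻: (228, 90).
After α: (224, 88).
Z = 88 is radium.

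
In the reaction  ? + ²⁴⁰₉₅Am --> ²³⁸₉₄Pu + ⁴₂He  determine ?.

Conserve mass number: A + 240 = 238 + 4, so A = 2.
Conserve atomic number: Z + 95 = 94 + 2, so Z = 1.
A = 2 and Z = 1 is ²₁H — a deuteron.

deuteron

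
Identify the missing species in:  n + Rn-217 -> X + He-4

Conserve mass number: 1 + 217 = A + 4, so A = 214.
Conserve atomic number: 0 + 86 = Z + 2, so Z = 84.
Z = 84 is polonium, so the species is Po-214.

Po-214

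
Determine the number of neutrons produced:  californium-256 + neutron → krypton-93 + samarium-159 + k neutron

Conserve mass number: 257 = 93 + 159 + k, so k = 257 − 252 = 5.
Check atomic number: 98 = 36 + 62 + 0 = 98. ✓

5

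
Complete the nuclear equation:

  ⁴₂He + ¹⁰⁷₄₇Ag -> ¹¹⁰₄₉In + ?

Conserve mass number: 4 + 107 = 110 + A, so A = 1.
Conserve atomic number: 2 + 47 = 49 + Z, so Z = 0.
A = 1 and Z = 0 is ¹₀n — a neutron.

neutron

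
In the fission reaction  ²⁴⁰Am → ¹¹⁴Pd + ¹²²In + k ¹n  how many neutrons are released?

Conserve mass number: 240 = 114 + 122 + k, so k = 240 − 236 = 4.
Check atomic number: 95 = 46 + 49 + 0 = 95. ✓

4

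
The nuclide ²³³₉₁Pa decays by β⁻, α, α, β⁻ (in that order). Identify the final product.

Start: (A, Z) = (233, 91).
After β⁻: (233, 92).
After α: (229, 90).
After α: (225, 88).
After β⁻: (225, 89).
Z = 89 is actinium.

Ac-225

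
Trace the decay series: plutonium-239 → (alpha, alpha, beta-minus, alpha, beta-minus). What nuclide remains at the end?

Th-227

Start: (A, Z) = (239, 94).
After α: (235, 92).
After α: (231, 90).
After β⁻: (231, 91).
After α: (227, 89).
After β⁻: (227, 90).
Z = 90 is thorium.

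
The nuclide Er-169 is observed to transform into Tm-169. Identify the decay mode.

ΔA = 169 − 169 = 0; ΔZ = 69 − 68 = +1.
A is unchanged and Z rises by 1 — a neutron has become a proton (β⁻ decay).

beta-minus decay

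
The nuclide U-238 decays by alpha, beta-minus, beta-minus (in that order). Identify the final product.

Start: (A, Z) = (238, 92).
After α: (234, 90).
After β⁻: (234, 91).
After β⁻: (234, 92).
Z = 92 is uranium.

U-234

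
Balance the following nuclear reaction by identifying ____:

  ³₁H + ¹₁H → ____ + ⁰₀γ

He-4

Conserve mass number: 3 + 1 = A + 0, so A = 4.
Conserve atomic number: 1 + 1 = Z + 0, so Z = 2.
A = 4 and Z = 2 is ⁴₂He — an alpha particle.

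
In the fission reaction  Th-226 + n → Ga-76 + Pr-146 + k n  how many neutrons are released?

Conserve mass number: 227 = 76 + 146 + k, so k = 227 − 222 = 5.
Check atomic number: 90 = 31 + 59 + 0 = 90. ✓

5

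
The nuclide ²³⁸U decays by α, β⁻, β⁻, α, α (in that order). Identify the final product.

Ra-226

Start: (A, Z) = (238, 92).
After α: (234, 90).
After β⁻: (234, 91).
After β⁻: (234, 92).
After α: (230, 90).
After α: (226, 88).
Z = 88 is radium.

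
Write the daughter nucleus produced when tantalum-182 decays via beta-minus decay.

W-182

Beta-minus decay: mass number changes by +0, atomic number by +1.
A: 182 = 182; Z: 73 + 1 = 74.
Z = 74 is tungsten, so the daughter is tungsten-182.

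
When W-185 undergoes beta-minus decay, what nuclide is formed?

Re-185

Beta-minus decay: mass number changes by +0, atomic number by +1.
A: 185 = 185; Z: 74 + 1 = 75.
Z = 75 is rhenium, so the daughter is Re-185.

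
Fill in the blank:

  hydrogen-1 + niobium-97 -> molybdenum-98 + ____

gamma ray

Conserve mass number: 1 + 97 = 98 + A, so A = 0.
Conserve atomic number: 1 + 41 = 42 + Z, so Z = 0.
A = 0 and Z = 0 is γ — a gamma ray.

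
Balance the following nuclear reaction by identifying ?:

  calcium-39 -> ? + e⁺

K-39

Conserve mass number: 39 = A + 0, so A = 39.
Conserve atomic number: 20 = Z + 1, so Z = 19.
Z = 19 is potassium, so the species is potassium-39.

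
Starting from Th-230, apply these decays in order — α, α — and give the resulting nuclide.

Rn-222

Start: (A, Z) = (230, 90).
After α: (226, 88).
After α: (222, 86).
Z = 86 is radon.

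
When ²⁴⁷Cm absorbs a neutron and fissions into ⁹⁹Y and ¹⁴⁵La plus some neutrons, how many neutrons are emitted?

Conserve mass number: 248 = 99 + 145 + k, so k = 248 − 244 = 4.
Check atomic number: 96 = 39 + 57 + 0 = 96. ✓

4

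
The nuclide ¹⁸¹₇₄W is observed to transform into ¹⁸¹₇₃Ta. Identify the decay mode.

ΔA = 181 − 181 = 0; ΔZ = 73 − 74 = -1.
A is unchanged and Z drops by 1 — a proton has become a neutron (β⁺ emission or electron capture).

beta-plus decay or electron capture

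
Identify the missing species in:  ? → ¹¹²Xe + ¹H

Conserve mass number: A = 112 + 1, so A = 113.
Conserve atomic number: Z = 54 + 1, so Z = 55.
Z = 55 is caesium, so the species is ¹¹³Cs.

Cs-113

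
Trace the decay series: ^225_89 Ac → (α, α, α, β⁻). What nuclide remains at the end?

Po-213

Start: (A, Z) = (225, 89).
After α: (221, 87).
After α: (217, 85).
After α: (213, 83).
After β⁻: (213, 84).
Z = 84 is polonium.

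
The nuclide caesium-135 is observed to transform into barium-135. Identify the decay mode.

beta-minus decay

ΔA = 135 − 135 = 0; ΔZ = 56 − 55 = +1.
A is unchanged and Z rises by 1 — a neutron has become a proton (β⁻ decay).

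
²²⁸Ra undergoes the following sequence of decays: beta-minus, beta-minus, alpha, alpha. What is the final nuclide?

Rn-220

Start: (A, Z) = (228, 88).
After β⁻: (228, 89).
After β⁻: (228, 90).
After α: (224, 88).
After α: (220, 86).
Z = 86 is radon.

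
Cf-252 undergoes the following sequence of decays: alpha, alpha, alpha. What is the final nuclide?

U-240

Start: (A, Z) = (252, 98).
After α: (248, 96).
After α: (244, 94).
After α: (240, 92).
Z = 92 is uranium.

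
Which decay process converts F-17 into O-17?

ΔA = 17 − 17 = 0; ΔZ = 8 − 9 = -1.
A is unchanged and Z drops by 1 — a proton has become a neutron (β⁺ emission or electron capture).

beta-plus decay or electron capture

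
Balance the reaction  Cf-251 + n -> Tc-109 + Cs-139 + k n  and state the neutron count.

4

Conserve mass number: 252 = 109 + 139 + k, so k = 252 − 248 = 4.
Check atomic number: 98 = 43 + 55 + 0 = 98. ✓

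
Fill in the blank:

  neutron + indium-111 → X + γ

Conserve mass number: 1 + 111 = A + 0, so A = 112.
Conserve atomic number: 0 + 49 = Z + 0, so Z = 49.
Z = 49 is indium, so the species is indium-112.

In-112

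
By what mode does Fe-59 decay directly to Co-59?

beta-minus decay

ΔA = 59 − 59 = 0; ΔZ = 27 − 26 = +1.
A is unchanged and Z rises by 1 — a neutron has become a proton (β⁻ decay).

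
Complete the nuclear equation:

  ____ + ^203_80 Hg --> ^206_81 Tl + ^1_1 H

alpha particle

Conserve mass number: A + 203 = 206 + 1, so A = 4.
Conserve atomic number: Z + 80 = 81 + 1, so Z = 2.
A = 4 and Z = 2 is ^4_2 He — an alpha particle.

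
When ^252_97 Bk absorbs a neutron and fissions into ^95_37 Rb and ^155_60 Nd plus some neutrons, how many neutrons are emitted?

3

Conserve mass number: 253 = 95 + 155 + k, so k = 253 − 250 = 3.
Check atomic number: 97 = 37 + 60 + 0 = 97. ✓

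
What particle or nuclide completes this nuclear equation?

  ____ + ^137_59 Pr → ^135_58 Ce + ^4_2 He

Conserve mass number: A + 137 = 135 + 4, so A = 2.
Conserve atomic number: Z + 59 = 58 + 2, so Z = 1.
A = 2 and Z = 1 is ^2_1 H — a deuteron.

deuteron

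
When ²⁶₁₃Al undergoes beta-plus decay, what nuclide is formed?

Mg-26

Beta-plus decay: mass number changes by +0, atomic number by -1.
A: 26 = 26; Z: 13 − 1 = 12.
Z = 12 is magnesium, so the daughter is ²⁶₁₂Mg.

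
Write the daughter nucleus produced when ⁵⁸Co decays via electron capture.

Electron capture: mass number changes by +0, atomic number by -1.
A: 58 = 58; Z: 27 − 1 = 26.
Z = 26 is iron, so the daughter is ⁵⁸Fe.

Fe-58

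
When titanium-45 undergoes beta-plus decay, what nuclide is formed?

Beta-plus decay: mass number changes by +0, atomic number by -1.
A: 45 = 45; Z: 22 − 1 = 21.
Z = 21 is scandium, so the daughter is scandium-45.

Sc-45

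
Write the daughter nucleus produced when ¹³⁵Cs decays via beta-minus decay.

Ba-135

Beta-minus decay: mass number changes by +0, atomic number by +1.
A: 135 = 135; Z: 55 + 1 = 56.
Z = 56 is barium, so the daughter is ¹³⁵Ba.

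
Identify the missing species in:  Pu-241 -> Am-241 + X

Conserve mass number: 241 = 241 + A, so A = 0.
Conserve atomic number: 94 = 95 + Z, so Z = -1.
A = 0 and Z = -1 is e⁻ — a beta-minus particle.

beta-minus particle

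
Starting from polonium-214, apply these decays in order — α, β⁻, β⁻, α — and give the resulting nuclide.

Pb-206

Start: (A, Z) = (214, 84).
After α: (210, 82).
After β⁻: (210, 83).
After β⁻: (210, 84).
After α: (206, 82).
Z = 82 is lead.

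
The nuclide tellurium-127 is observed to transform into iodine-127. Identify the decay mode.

ΔA = 127 − 127 = 0; ΔZ = 53 − 52 = +1.
A is unchanged and Z rises by 1 — a neutron has become a proton (β⁻ decay).

beta-minus decay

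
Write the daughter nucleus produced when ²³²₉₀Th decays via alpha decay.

Ra-228

Alpha decay: mass number changes by -4, atomic number by -2.
A: 232 − 4 = 228; Z: 90 − 2 = 88.
Z = 88 is radium, so the daughter is ²²⁸₈₈Ra.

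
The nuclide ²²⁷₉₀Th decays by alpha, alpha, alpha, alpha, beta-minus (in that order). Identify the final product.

Bi-211

Start: (A, Z) = (227, 90).
After α: (223, 88).
After α: (219, 86).
After α: (215, 84).
After α: (211, 82).
After β⁻: (211, 83).
Z = 83 is bismuth.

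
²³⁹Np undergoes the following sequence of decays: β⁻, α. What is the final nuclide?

U-235

Start: (A, Z) = (239, 93).
After β⁻: (239, 94).
After α: (235, 92).
Z = 92 is uranium.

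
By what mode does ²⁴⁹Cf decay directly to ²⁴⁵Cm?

ΔA = 245 − 249 = -4; ΔZ = 96 − 98 = -2.
A drops by 4 and Z drops by 2 — the signature of alpha emission.

alpha decay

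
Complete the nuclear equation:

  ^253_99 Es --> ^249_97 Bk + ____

alpha particle

Conserve mass number: 253 = 249 + A, so A = 4.
Conserve atomic number: 99 = 97 + Z, so Z = 2.
A = 4 and Z = 2 is ^4_2 He — an alpha particle.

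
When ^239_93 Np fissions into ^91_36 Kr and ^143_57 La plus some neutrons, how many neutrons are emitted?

Conserve mass number: 239 = 91 + 143 + k, so k = 239 − 234 = 5.
Check atomic number: 93 = 36 + 57 + 0 = 93. ✓

5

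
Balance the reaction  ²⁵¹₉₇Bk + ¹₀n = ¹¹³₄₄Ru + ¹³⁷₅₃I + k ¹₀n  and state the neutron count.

2

Conserve mass number: 252 = 113 + 137 + k, so k = 252 − 250 = 2.
Check atomic number: 97 = 44 + 53 + 0 = 97. ✓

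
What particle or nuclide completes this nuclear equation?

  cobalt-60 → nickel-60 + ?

beta-minus particle

Conserve mass number: 60 = 60 + A, so A = 0.
Conserve atomic number: 27 = 28 + Z, so Z = -1.
A = 0 and Z = -1 is e⁻ — a beta-minus particle.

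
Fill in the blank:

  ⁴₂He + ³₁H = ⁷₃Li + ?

gamma ray

Conserve mass number: 4 + 3 = 7 + A, so A = 0.
Conserve atomic number: 2 + 1 = 3 + Z, so Z = 0.
A = 0 and Z = 0 is ⁰₀γ — a gamma ray.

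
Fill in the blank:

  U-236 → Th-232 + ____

alpha particle

Conserve mass number: 236 = 232 + A, so A = 4.
Conserve atomic number: 92 = 90 + Z, so Z = 2.
A = 4 and Z = 2 is He-4 — an alpha particle.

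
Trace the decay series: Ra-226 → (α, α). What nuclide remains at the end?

Po-218

Start: (A, Z) = (226, 88).
After α: (222, 86).
After α: (218, 84).
Z = 84 is polonium.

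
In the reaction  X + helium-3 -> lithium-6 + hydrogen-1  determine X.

Conserve mass number: A + 3 = 6 + 1, so A = 4.
Conserve atomic number: Z + 2 = 3 + 1, so Z = 2.
A = 4 and Z = 2 is helium-4 — an alpha particle.

alpha particle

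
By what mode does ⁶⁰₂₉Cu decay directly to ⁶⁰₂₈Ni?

beta-plus decay or electron capture

ΔA = 60 − 60 = 0; ΔZ = 28 − 29 = -1.
A is unchanged and Z drops by 1 — a proton has become a neutron (β⁺ emission or electron capture).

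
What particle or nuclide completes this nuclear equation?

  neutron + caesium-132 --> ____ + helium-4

Conserve mass number: 1 + 132 = A + 4, so A = 129.
Conserve atomic number: 0 + 55 = Z + 2, so Z = 53.
Z = 53 is iodine, so the species is iodine-129.

I-129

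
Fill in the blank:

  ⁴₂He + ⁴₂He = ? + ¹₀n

Be-7

Conserve mass number: 4 + 4 = A + 1, so A = 7.
Conserve atomic number: 2 + 2 = Z + 0, so Z = 4.
Z = 4 is beryllium, so the species is ⁷₄Be.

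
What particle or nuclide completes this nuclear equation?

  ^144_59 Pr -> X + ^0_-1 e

Conserve mass number: 144 = A + 0, so A = 144.
Conserve atomic number: 59 = Z − 1, so Z = 60.
Z = 60 is neodymium, so the species is ^144_60 Nd.

Nd-144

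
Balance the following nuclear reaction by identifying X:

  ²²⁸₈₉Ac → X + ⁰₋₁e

Th-228

Conserve mass number: 228 = A + 0, so A = 228.
Conserve atomic number: 89 = Z − 1, so Z = 90.
Z = 90 is thorium, so the species is ²²⁸₉₀Th.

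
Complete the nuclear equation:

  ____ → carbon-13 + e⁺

N-13

Conserve mass number: A = 13 + 0, so A = 13.
Conserve atomic number: Z = 6 + 1, so Z = 7.
Z = 7 is nitrogen, so the species is nitrogen-13.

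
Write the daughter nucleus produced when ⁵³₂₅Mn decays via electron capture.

Electron capture: mass number changes by +0, atomic number by -1.
A: 53 = 53; Z: 25 − 1 = 24.
Z = 24 is chromium, so the daughter is ⁵³₂₄Cr.

Cr-53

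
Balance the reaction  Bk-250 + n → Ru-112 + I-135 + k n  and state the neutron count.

Conserve mass number: 251 = 112 + 135 + k, so k = 251 − 247 = 4.
Check atomic number: 97 = 44 + 53 + 0 = 97. ✓

4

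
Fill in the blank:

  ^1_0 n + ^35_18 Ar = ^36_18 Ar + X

Conserve mass number: 1 + 35 = 36 + A, so A = 0.
Conserve atomic number: 0 + 18 = 18 + Z, so Z = 0.
A = 0 and Z = 0 is ^0_0 γ — a gamma ray.

gamma ray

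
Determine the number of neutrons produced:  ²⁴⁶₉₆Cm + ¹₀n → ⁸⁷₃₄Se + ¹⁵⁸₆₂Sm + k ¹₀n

Conserve mass number: 247 = 87 + 158 + k, so k = 247 − 245 = 2.
Check atomic number: 96 = 34 + 62 + 0 = 96. ✓

2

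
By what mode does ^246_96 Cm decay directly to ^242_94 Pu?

alpha decay

ΔA = 242 − 246 = -4; ΔZ = 94 − 96 = -2.
A drops by 4 and Z drops by 2 — the signature of alpha emission.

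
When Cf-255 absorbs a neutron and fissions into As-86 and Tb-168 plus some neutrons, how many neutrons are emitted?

2

Conserve mass number: 256 = 86 + 168 + k, so k = 256 − 254 = 2.
Check atomic number: 98 = 33 + 65 + 0 = 98. ✓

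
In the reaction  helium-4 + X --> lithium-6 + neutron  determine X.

Conserve mass number: 4 + A = 6 + 1, so A = 3.
Conserve atomic number: 2 + Z = 3 + 0, so Z = 1.
A = 3 and Z = 1 is hydrogen-3 — a triton.

triton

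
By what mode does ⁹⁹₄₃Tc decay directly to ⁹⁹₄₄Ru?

ΔA = 99 − 99 = 0; ΔZ = 44 − 43 = +1.
A is unchanged and Z rises by 1 — a neutron has become a proton (β⁻ decay).

beta-minus decay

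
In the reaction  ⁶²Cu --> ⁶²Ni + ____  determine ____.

positron

Conserve mass number: 62 = 62 + A, so A = 0.
Conserve atomic number: 29 = 28 + Z, so Z = 1.
A = 0 and Z = 1 is e⁺ — a positron.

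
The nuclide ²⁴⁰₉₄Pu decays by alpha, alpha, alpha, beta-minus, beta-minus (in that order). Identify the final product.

Start: (A, Z) = (240, 94).
After α: (236, 92).
After α: (232, 90).
After α: (228, 88).
After β⁻: (228, 89).
After β⁻: (228, 90).
Z = 90 is thorium.

Th-228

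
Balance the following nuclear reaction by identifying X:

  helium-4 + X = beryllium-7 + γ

He-3

Conserve mass number: 4 + A = 7 + 0, so A = 3.
Conserve atomic number: 2 + Z = 4 + 0, so Z = 2.
Z = 2 is helium, so the species is helium-3.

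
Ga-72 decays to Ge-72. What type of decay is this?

ΔA = 72 − 72 = 0; ΔZ = 32 − 31 = +1.
A is unchanged and Z rises by 1 — a neutron has become a proton (β⁻ decay).

beta-minus decay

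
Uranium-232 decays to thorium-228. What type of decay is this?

ΔA = 228 − 232 = -4; ΔZ = 90 − 92 = -2.
A drops by 4 and Z drops by 2 — the signature of alpha emission.

alpha decay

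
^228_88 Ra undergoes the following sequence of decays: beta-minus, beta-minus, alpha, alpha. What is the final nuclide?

Rn-220

Start: (A, Z) = (228, 88).
After β⁻: (228, 89).
After β⁻: (228, 90).
After α: (224, 88).
After α: (220, 86).
Z = 86 is radon.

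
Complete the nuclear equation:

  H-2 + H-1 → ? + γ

He-3

Conserve mass number: 2 + 1 = A + 0, so A = 3.
Conserve atomic number: 1 + 1 = Z + 0, so Z = 2.
Z = 2 is helium, so the species is He-3.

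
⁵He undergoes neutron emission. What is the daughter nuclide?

He-4

Neutron emission: mass number changes by -1, atomic number by +0.
A: 5 − 1 = 4; Z: 2 = 2.
Z = 2 is helium, so the daughter is ⁴He.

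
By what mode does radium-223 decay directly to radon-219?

ΔA = 219 − 223 = -4; ΔZ = 86 − 88 = -2.
A drops by 4 and Z drops by 2 — the signature of alpha emission.

alpha decay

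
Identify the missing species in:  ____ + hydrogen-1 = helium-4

Conserve mass number: A + 1 = 4, so A = 3.
Conserve atomic number: Z + 1 = 2, so Z = 1.
A = 3 and Z = 1 is hydrogen-3 — a triton.

triton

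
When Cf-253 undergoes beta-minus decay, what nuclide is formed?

Es-253

Beta-minus decay: mass number changes by +0, atomic number by +1.
A: 253 = 253; Z: 98 + 1 = 99.
Z = 99 is einsteinium, so the daughter is Es-253.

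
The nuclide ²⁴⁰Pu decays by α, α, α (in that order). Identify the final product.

Ra-228

Start: (A, Z) = (240, 94).
After α: (236, 92).
After α: (232, 90).
After α: (228, 88).
Z = 88 is radium.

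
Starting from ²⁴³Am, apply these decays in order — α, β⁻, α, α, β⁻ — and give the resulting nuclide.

Pa-231

Start: (A, Z) = (243, 95).
After α: (239, 93).
After β⁻: (239, 94).
After α: (235, 92).
After α: (231, 90).
After β⁻: (231, 91).
Z = 91 is protactinium.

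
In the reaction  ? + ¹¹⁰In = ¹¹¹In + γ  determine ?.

Conserve mass number: A + 110 = 111 + 0, so A = 1.
Conserve atomic number: Z + 49 = 49 + 0, so Z = 0.
A = 1 and Z = 0 is ¹n — a neutron.

neutron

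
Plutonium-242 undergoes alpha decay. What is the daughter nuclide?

U-238

Alpha decay: mass number changes by -4, atomic number by -2.
A: 242 − 4 = 238; Z: 94 − 2 = 92.
Z = 92 is uranium, so the daughter is uranium-238.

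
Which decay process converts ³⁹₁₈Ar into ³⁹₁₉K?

beta-minus decay

ΔA = 39 − 39 = 0; ΔZ = 19 − 18 = +1.
A is unchanged and Z rises by 1 — a neutron has become a proton (β⁻ decay).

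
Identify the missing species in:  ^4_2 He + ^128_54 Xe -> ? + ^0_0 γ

Conserve mass number: 4 + 128 = A + 0, so A = 132.
Conserve atomic number: 2 + 54 = Z + 0, so Z = 56.
Z = 56 is barium, so the species is ^132_56 Ba.

Ba-132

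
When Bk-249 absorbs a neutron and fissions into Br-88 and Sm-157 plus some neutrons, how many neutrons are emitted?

5

Conserve mass number: 250 = 88 + 157 + k, so k = 250 − 245 = 5.
Check atomic number: 97 = 35 + 62 + 0 = 97. ✓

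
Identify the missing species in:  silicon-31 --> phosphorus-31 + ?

beta-minus particle

Conserve mass number: 31 = 31 + A, so A = 0.
Conserve atomic number: 14 = 15 + Z, so Z = -1.
A = 0 and Z = -1 is e⁻ — a beta-minus particle.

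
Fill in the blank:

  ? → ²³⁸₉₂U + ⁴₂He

Pu-242

Conserve mass number: A = 238 + 4, so A = 242.
Conserve atomic number: Z = 92 + 2, so Z = 94.
Z = 94 is plutonium, so the species is ²⁴²₉₄Pu.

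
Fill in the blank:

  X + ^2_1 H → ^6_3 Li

alpha particle

Conserve mass number: A + 2 = 6, so A = 4.
Conserve atomic number: Z + 1 = 3, so Z = 2.
A = 4 and Z = 2 is ^4_2 He — an alpha particle.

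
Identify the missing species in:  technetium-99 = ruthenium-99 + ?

beta-minus particle

Conserve mass number: 99 = 99 + A, so A = 0.
Conserve atomic number: 43 = 44 + Z, so Z = -1.
A = 0 and Z = -1 is e⁻ — a beta-minus particle.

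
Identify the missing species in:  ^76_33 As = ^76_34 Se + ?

beta-minus particle

Conserve mass number: 76 = 76 + A, so A = 0.
Conserve atomic number: 33 = 34 + Z, so Z = -1.
A = 0 and Z = -1 is ^0_-1 e — a beta-minus particle.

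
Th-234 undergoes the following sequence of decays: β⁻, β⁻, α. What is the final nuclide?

Start: (A, Z) = (234, 90).
After β⁻: (234, 91).
After β⁻: (234, 92).
After α: (230, 90).
Z = 90 is thorium.

Th-230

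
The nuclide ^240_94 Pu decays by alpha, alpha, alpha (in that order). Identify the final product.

Start: (A, Z) = (240, 94).
After α: (236, 92).
After α: (232, 90).
After α: (228, 88).
Z = 88 is radium.

Ra-228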